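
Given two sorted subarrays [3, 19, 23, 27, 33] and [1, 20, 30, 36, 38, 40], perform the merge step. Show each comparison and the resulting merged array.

Merging process:

Compare 3 vs 1: take 1 from right. Merged: [1]
Compare 3 vs 20: take 3 from left. Merged: [1, 3]
Compare 19 vs 20: take 19 from left. Merged: [1, 3, 19]
Compare 23 vs 20: take 20 from right. Merged: [1, 3, 19, 20]
Compare 23 vs 30: take 23 from left. Merged: [1, 3, 19, 20, 23]
Compare 27 vs 30: take 27 from left. Merged: [1, 3, 19, 20, 23, 27]
Compare 33 vs 30: take 30 from right. Merged: [1, 3, 19, 20, 23, 27, 30]
Compare 33 vs 36: take 33 from left. Merged: [1, 3, 19, 20, 23, 27, 30, 33]
Append remaining from right: [36, 38, 40]. Merged: [1, 3, 19, 20, 23, 27, 30, 33, 36, 38, 40]

Final merged array: [1, 3, 19, 20, 23, 27, 30, 33, 36, 38, 40]
Total comparisons: 8

The merged array is [1, 3, 19, 20, 23, 27, 30, 33, 36, 38, 40], requiring 8 comparisons. The merge step runs in O(n) time where n is the total number of elements.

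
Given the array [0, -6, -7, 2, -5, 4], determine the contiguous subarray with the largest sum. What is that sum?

Using Kadane's algorithm on [0, -6, -7, 2, -5, 4]:

Scanning through the array:
Position 1 (value -6): max_ending_here = -6, max_so_far = 0
Position 2 (value -7): max_ending_here = -7, max_so_far = 0
Position 3 (value 2): max_ending_here = 2, max_so_far = 2
Position 4 (value -5): max_ending_here = -3, max_so_far = 2
Position 5 (value 4): max_ending_here = 4, max_so_far = 4

Maximum subarray: [4]
Maximum sum: 4

The maximum subarray is [4] with sum 4. This subarray runs from index 5 to index 5.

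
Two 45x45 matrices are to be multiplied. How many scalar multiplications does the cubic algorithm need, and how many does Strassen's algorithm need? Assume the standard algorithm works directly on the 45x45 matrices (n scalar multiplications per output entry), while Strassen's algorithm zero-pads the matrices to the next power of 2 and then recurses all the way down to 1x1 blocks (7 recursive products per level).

Matrix multiplication for 45x45 matrices:

Strassen's algorithm requires power-of-2 dimensions. Pad 45x45 to 64x64 (next power of 2).

Standard algorithm: 45^3 = 91125 multiplications
Strassen's algorithm: 7^(log2(64)) = 7^6 = 117649 multiplications
Difference: 91125 - 117649 = -26524 (Strassen uses MORE here due to padding overhead — for small or just-over-power-of-2 n, padding can outweigh the per-level savings)

Standard: 91125 multiplications (45^3). Strassen: 117649 multiplications (7^6, after padding to 64x64). Strassen reduces 8 recursive multiplications to 7 at each level.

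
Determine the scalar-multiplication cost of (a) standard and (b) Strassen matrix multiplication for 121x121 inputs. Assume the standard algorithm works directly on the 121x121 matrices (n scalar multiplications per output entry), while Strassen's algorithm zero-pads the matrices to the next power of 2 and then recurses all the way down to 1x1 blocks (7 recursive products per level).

Matrix multiplication for 121x121 matrices:

Strassen's algorithm requires power-of-2 dimensions. Pad 121x121 to 128x128 (next power of 2).

Standard algorithm: 121^3 = 1771561 multiplications
Strassen's algorithm: 7^(log2(128)) = 7^7 = 823543 multiplications
Savings: 1771561 - 823543 = 948018 multiplications

Standard: 1771561 multiplications (121^3). Strassen: 823543 multiplications (7^7, after padding to 128x128). Strassen reduces 8 recursive multiplications to 7 at each level.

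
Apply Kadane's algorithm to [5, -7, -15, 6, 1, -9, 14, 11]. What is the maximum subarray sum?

Using Kadane's algorithm on [5, -7, -15, 6, 1, -9, 14, 11]:

Scanning through the array:
Position 1 (value -7): max_ending_here = -2, max_so_far = 5
Position 2 (value -15): max_ending_here = -15, max_so_far = 5
Position 3 (value 6): max_ending_here = 6, max_so_far = 6
Position 4 (value 1): max_ending_here = 7, max_so_far = 7
Position 5 (value -9): max_ending_here = -2, max_so_far = 7
Position 6 (value 14): max_ending_here = 14, max_so_far = 14
Position 7 (value 11): max_ending_here = 25, max_so_far = 25

Maximum subarray: [14, 11]
Maximum sum: 25

The maximum subarray is [14, 11] with sum 25. This subarray runs from index 6 to index 7.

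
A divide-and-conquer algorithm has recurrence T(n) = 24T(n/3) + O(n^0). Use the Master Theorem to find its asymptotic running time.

Master Theorem for T(n) = 24T(n/3) + O(n^0):

a = 24, b = 3, c = 0
log_b(a) = log_3(24) = 2.8928

Case 1: c = 0 < log_3(24) = 2.8928
T(n) = O(n^(log_3 24))

For T(n) = 24T(n/3) + O(n^0): log_3(24) = 2.8928. This is Case 1 of the Master Theorem (c < log_b(a), work dominated by leaves), giving O(n^(log_3 24)).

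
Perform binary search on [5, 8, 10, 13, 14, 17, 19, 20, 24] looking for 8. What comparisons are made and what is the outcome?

Binary search for 8 in [5, 8, 10, 13, 14, 17, 19, 20, 24]:

lo=0, hi=8, mid=4, arr[mid]=14 -> 14 > 8, search left half
lo=0, hi=3, mid=1, arr[mid]=8 -> Found target at index 1!

Binary search finds 8 at index 1 after 2 comparisons. The search repeatedly halves the search space by comparing with the middle element.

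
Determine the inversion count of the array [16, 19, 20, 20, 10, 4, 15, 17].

Finding inversions in [16, 19, 20, 20, 10, 4, 15, 17]:

(0, 4): arr[0]=16 > arr[4]=10
(0, 5): arr[0]=16 > arr[5]=4
(0, 6): arr[0]=16 > arr[6]=15
(1, 4): arr[1]=19 > arr[4]=10
(1, 5): arr[1]=19 > arr[5]=4
(1, 6): arr[1]=19 > arr[6]=15
(1, 7): arr[1]=19 > arr[7]=17
(2, 4): arr[2]=20 > arr[4]=10
(2, 5): arr[2]=20 > arr[5]=4
(2, 6): arr[2]=20 > arr[6]=15
(2, 7): arr[2]=20 > arr[7]=17
(3, 4): arr[3]=20 > arr[4]=10
(3, 5): arr[3]=20 > arr[5]=4
(3, 6): arr[3]=20 > arr[6]=15
(3, 7): arr[3]=20 > arr[7]=17
(4, 5): arr[4]=10 > arr[5]=4

Total inversions: 16

The array has 16 inversion(s): (0,4), (0,5), (0,6), (1,4), (1,5), (1,6), (1,7), (2,4), (2,5), (2,6), (2,7), (3,4), (3,5), (3,6), (3,7), (4,5). Each pair (i,j) satisfies i < j and arr[i] > arr[j].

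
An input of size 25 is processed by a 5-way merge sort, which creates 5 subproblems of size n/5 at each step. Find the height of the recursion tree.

For divide and conquer with division factor 5:

Problem sizes at each level:
Level 0: 25
Level 1: 5
Level 2: 1

The root is level 0 and the size-1 base case is level 2 (the tree spans levels 0 through 2, i.e. 3 levels counting the root), so the depth is the number of divisions: log_5(25) = 2

The recursion tree depth is log_5(25) = 2. At each level, the problem size is divided by 5, so it takes 2 divisions to reduce to a base case of size 1. The algorithm makes 5 recursive calls at each level.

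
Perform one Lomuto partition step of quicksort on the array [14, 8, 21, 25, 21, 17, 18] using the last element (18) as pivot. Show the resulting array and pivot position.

Lomuto partition with pivot = 18:

Initial array: [14, 8, 21, 25, 21, 17, 18]

arr[0]=14 <= 18: swap with position 0, array becomes [14, 8, 21, 25, 21, 17, 18]
arr[1]=8 <= 18: swap with position 1, array becomes [14, 8, 21, 25, 21, 17, 18]
arr[2]=21 > 18: no swap
arr[3]=25 > 18: no swap
arr[4]=21 > 18: no swap
arr[5]=17 <= 18: swap with position 2, array becomes [14, 8, 17, 25, 21, 21, 18]

Place pivot at position 3: [14, 8, 17, 18, 21, 21, 25]
Pivot position: 3

After partitioning with pivot 18, the array becomes [14, 8, 17, 18, 21, 21, 25]. The pivot is placed at index 3. All elements to the left of the pivot are <= 18, and all elements to the right are > 18.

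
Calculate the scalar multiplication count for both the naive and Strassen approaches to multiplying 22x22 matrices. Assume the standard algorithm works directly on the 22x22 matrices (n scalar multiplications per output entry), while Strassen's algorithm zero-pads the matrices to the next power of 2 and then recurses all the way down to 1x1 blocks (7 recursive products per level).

Matrix multiplication for 22x22 matrices:

Strassen's algorithm requires power-of-2 dimensions. Pad 22x22 to 32x32 (next power of 2).

Standard algorithm: 22^3 = 10648 multiplications
Strassen's algorithm: 7^(log2(32)) = 7^5 = 16807 multiplications
Difference: 10648 - 16807 = -6159 (Strassen uses MORE here due to padding overhead — for small or just-over-power-of-2 n, padding can outweigh the per-level savings)

Standard: 10648 multiplications (22^3). Strassen: 16807 multiplications (7^5, after padding to 32x32). Strassen reduces 8 recursive multiplications to 7 at each level.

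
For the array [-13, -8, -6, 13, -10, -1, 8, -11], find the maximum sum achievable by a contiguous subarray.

Using Kadane's algorithm on [-13, -8, -6, 13, -10, -1, 8, -11]:

Scanning through the array:
Position 1 (value -8): max_ending_here = -8, max_so_far = -8
Position 2 (value -6): max_ending_here = -6, max_so_far = -6
Position 3 (value 13): max_ending_here = 13, max_so_far = 13
Position 4 (value -10): max_ending_here = 3, max_so_far = 13
Position 5 (value -1): max_ending_here = 2, max_so_far = 13
Position 6 (value 8): max_ending_here = 10, max_so_far = 13
Position 7 (value -11): max_ending_here = -1, max_so_far = 13

Maximum subarray: [13]
Maximum sum: 13

The maximum subarray is [13] with sum 13. This subarray runs from index 3 to index 3.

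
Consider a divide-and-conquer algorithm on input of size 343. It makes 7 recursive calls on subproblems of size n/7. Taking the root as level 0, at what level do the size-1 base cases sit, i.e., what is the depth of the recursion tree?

For divide and conquer with division factor 7:

Problem sizes at each level:
Level 0: 343
Level 1: 49
Level 2: 7
Level 3: 1

The root is level 0 and the size-1 base case is level 3 (the tree spans levels 0 through 3, i.e. 4 levels counting the root), so the depth is the number of divisions: log_7(343) = 3

The recursion tree depth is log_7(343) = 3. At each level, the problem size is divided by 7, so it takes 3 divisions to reduce to a base case of size 1. The algorithm makes 7 recursive calls at each level.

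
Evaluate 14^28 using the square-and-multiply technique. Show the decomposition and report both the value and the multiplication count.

Computing 14^28 by squaring (build up from 14^1; each line after the first costs one multiplication):

14^1 = 14
14^2 = (14^1)^2 = 14^2 = 196
14^3 = 14 * 14^2 = 14 * 196 = 2744
14^6 = (14^3)^2 = 2744^2 = 7529536
14^7 = 14 * 14^6 = 14 * 7529536 = 105413504
14^14 = (14^7)^2 = 105413504^2 = 11112006825558016
14^28 = (14^14)^2 = 11112006825558016^2 = 123476695691247935826229781856256

Result: 123476695691247935826229781856256
Multiplications needed: 6 (6 lines after 14^1)

14^28 = 123476695691247935826229781856256. Using exponentiation by squaring, this requires 6 multiplications. The key idea: if the exponent is even, square the half-power; if odd, multiply by the base once.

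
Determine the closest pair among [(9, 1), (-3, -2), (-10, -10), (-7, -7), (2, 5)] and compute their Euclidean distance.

Computing all pairwise distances among 5 points:

d((9, 1), (-3, -2)) = 12.3693
d((9, 1), (-10, -10)) = 21.9545
d((9, 1), (-7, -7)) = 17.8885
d((9, 1), (2, 5)) = 8.0623
d((-3, -2), (-10, -10)) = 10.6301
d((-3, -2), (-7, -7)) = 6.4031
d((-3, -2), (2, 5)) = 8.6023
d((-10, -10), (-7, -7)) = 4.2426 <-- minimum
d((-10, -10), (2, 5)) = 19.2094
d((-7, -7), (2, 5)) = 15.0

Closest pair: (-10, -10) and (-7, -7) with distance 4.2426

The closest pair is (-10, -10) and (-7, -7) with Euclidean distance 4.2426. For 5 points, brute-force pairwise comparison is shown above. For large n, the divide-and-conquer algorithm (sort by x, recurse on halves, check the dividing strip) achieves O(n log n).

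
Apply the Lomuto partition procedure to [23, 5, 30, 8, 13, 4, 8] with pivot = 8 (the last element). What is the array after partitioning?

Lomuto partition with pivot = 8:

Initial array: [23, 5, 30, 8, 13, 4, 8]

arr[0]=23 > 8: no swap
arr[1]=5 <= 8: swap with position 0, array becomes [5, 23, 30, 8, 13, 4, 8]
arr[2]=30 > 8: no swap
arr[3]=8 <= 8: swap with position 1, array becomes [5, 8, 30, 23, 13, 4, 8]
arr[4]=13 > 8: no swap
arr[5]=4 <= 8: swap with position 2, array becomes [5, 8, 4, 23, 13, 30, 8]

Place pivot at position 3: [5, 8, 4, 8, 13, 30, 23]
Pivot position: 3

After partitioning with pivot 8, the array becomes [5, 8, 4, 8, 13, 30, 23]. The pivot is placed at index 3. All elements to the left of the pivot are <= 8, and all elements to the right are > 8.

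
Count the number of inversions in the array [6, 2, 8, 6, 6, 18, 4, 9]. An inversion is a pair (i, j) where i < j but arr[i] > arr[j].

Finding inversions in [6, 2, 8, 6, 6, 18, 4, 9]:

(0, 1): arr[0]=6 > arr[1]=2
(0, 6): arr[0]=6 > arr[6]=4
(2, 3): arr[2]=8 > arr[3]=6
(2, 4): arr[2]=8 > arr[4]=6
(2, 6): arr[2]=8 > arr[6]=4
(3, 6): arr[3]=6 > arr[6]=4
(4, 6): arr[4]=6 > arr[6]=4
(5, 6): arr[5]=18 > arr[6]=4
(5, 7): arr[5]=18 > arr[7]=9

Total inversions: 9

The array has 9 inversion(s): (0,1), (0,6), (2,3), (2,4), (2,6), (3,6), (4,6), (5,6), (5,7). Each pair (i,j) satisfies i < j and arr[i] > arr[j].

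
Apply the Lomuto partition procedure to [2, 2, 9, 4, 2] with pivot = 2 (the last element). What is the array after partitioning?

Lomuto partition with pivot = 2:

Initial array: [2, 2, 9, 4, 2]

arr[0]=2 <= 2: swap with position 0, array becomes [2, 2, 9, 4, 2]
arr[1]=2 <= 2: swap with position 1, array becomes [2, 2, 9, 4, 2]
arr[2]=9 > 2: no swap
arr[3]=4 > 2: no swap

Place pivot at position 2: [2, 2, 2, 4, 9]
Pivot position: 2

After partitioning with pivot 2, the array becomes [2, 2, 2, 4, 9]. The pivot is placed at index 2. All elements to the left of the pivot are <= 2, and all elements to the right are > 2.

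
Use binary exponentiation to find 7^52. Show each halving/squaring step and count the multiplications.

Computing 7^52 by squaring (build up from 7^1; each line after the first costs one multiplication):

7^1 = 7
7^2 = (7^1)^2 = 7^2 = 49
7^3 = 7 * 7^2 = 7 * 49 = 343
7^6 = (7^3)^2 = 343^2 = 117649
7^12 = (7^6)^2 = 117649^2 = 13841287201
7^13 = 7 * 7^12 = 7 * 13841287201 = 96889010407
7^26 = (7^13)^2 = 96889010407^2 = 9387480337647754305649
7^52 = (7^26)^2 = 9387480337647754305649^2 = 88124787089723195184393736687912818113311201

Result: 88124787089723195184393736687912818113311201
Multiplications needed: 7 (7 lines after 7^1)

7^52 = 88124787089723195184393736687912818113311201. Using exponentiation by squaring, this requires 7 multiplications. The key idea: if the exponent is even, square the half-power; if odd, multiply by the base once.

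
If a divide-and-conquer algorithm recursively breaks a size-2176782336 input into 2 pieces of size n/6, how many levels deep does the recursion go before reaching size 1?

For divide and conquer with division factor 6:

Problem sizes at each level:
Level 0: 2176782336
Level 1: 362797056
Level 2: 60466176
Level 3: 10077696
Level 4: 1679616
Level 5: 279936
Level 6: 46656
Level 7: 7776
Level 8: 1296
Level 9: 216
Level 10: 36
Level 11: 6
Level 12: 1

The root is level 0 and the size-1 base case is level 12 (the tree spans levels 0 through 12, i.e. 13 levels counting the root), so the depth is the number of divisions: log_6(2176782336) = 12

The recursion tree depth is log_6(2176782336) = 12. At each level, the problem size is divided by 6, so it takes 12 divisions to reduce to a base case of size 1. The algorithm makes 2 recursive calls at each level.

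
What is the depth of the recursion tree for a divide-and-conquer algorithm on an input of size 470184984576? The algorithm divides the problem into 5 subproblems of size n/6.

For divide and conquer with division factor 6:

Problem sizes at each level:
Level 0: 470184984576
Level 1: 78364164096
Level 2: 13060694016
Level 3: 2176782336
Level 4: 362797056
Level 5: 60466176
Level 6: 10077696
Level 7: 1679616
Level 8: 279936
Level 9: 46656
Level 10: 7776
Level 11: 1296
Level 12: 216
Level 13: 36
Level 14: 6
Level 15: 1

The root is level 0 and the size-1 base case is level 15 (the tree spans levels 0 through 15, i.e. 16 levels counting the root), so the depth is the number of divisions: log_6(470184984576) = 15

The recursion tree depth is log_6(470184984576) = 15. At each level, the problem size is divided by 6, so it takes 15 divisions to reduce to a base case of size 1. The algorithm makes 5 recursive calls at each level.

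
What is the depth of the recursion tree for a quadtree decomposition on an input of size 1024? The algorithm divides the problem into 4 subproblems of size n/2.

For divide and conquer with division factor 2:

Problem sizes at each level:
Level 0: 1024
Level 1: 512
Level 2: 256
Level 3: 128
Level 4: 64
Level 5: 32
Level 6: 16
Level 7: 8
Level 8: 4
Level 9: 2
Level 10: 1

The root is level 0 and the size-1 base case is level 10 (the tree spans levels 0 through 10, i.e. 11 levels counting the root), so the depth is the number of divisions: log_2(1024) = 10

The recursion tree depth is log_2(1024) = 10. At each level, the problem size is divided by 2, so it takes 10 divisions to reduce to a base case of size 1. The algorithm makes 4 recursive calls at each level.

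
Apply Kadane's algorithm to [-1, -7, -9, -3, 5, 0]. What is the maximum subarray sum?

Using Kadane's algorithm on [-1, -7, -9, -3, 5, 0]:

Scanning through the array:
Position 1 (value -7): max_ending_here = -7, max_so_far = -1
Position 2 (value -9): max_ending_here = -9, max_so_far = -1
Position 3 (value -3): max_ending_here = -3, max_so_far = -1
Position 4 (value 5): max_ending_here = 5, max_so_far = 5
Position 5 (value 0): max_ending_here = 5, max_so_far = 5

Maximum subarray: [5]
Maximum sum: 5

The maximum subarray is [5] with sum 5. This subarray runs from index 4 to index 4.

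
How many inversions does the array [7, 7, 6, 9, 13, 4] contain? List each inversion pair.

Finding inversions in [7, 7, 6, 9, 13, 4]:

(0, 2): arr[0]=7 > arr[2]=6
(0, 5): arr[0]=7 > arr[5]=4
(1, 2): arr[1]=7 > arr[2]=6
(1, 5): arr[1]=7 > arr[5]=4
(2, 5): arr[2]=6 > arr[5]=4
(3, 5): arr[3]=9 > arr[5]=4
(4, 5): arr[4]=13 > arr[5]=4

Total inversions: 7

The array has 7 inversion(s): (0,2), (0,5), (1,2), (1,5), (2,5), (3,5), (4,5). Each pair (i,j) satisfies i < j and arr[i] > arr[j].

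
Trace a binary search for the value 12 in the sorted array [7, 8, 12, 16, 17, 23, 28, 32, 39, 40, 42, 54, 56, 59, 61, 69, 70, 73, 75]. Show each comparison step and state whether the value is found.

Binary search for 12 in [7, 8, 12, 16, 17, 23, 28, 32, 39, 40, 42, 54, 56, 59, 61, 69, 70, 73, 75]:

lo=0, hi=18, mid=9, arr[mid]=40 -> 40 > 12, search left half
lo=0, hi=8, mid=4, arr[mid]=17 -> 17 > 12, search left half
lo=0, hi=3, mid=1, arr[mid]=8 -> 8 < 12, search right half
lo=2, hi=3, mid=2, arr[mid]=12 -> Found target at index 2!

Binary search finds 12 at index 2 after 4 comparisons. The search repeatedly halves the search space by comparing with the middle element.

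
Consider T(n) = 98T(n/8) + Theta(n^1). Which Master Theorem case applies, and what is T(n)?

Master Theorem for T(n) = 98T(n/8) + O(n^1):

a = 98, b = 8, c = 1
log_b(a) = log_8(98) = 2.2049

Case 1: c = 1 < log_8(98) = 2.2049
T(n) = O(n^(log_8 98))

For T(n) = 98T(n/8) + O(n^1): log_8(98) = 2.2049. This is Case 1 of the Master Theorem (c < log_b(a), work dominated by leaves), giving O(n^(log_8 98)).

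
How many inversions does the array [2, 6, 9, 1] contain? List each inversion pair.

Finding inversions in [2, 6, 9, 1]:

(0, 3): arr[0]=2 > arr[3]=1
(1, 3): arr[1]=6 > arr[3]=1
(2, 3): arr[2]=9 > arr[3]=1

Total inversions: 3

The array has 3 inversion(s): (0,3), (1,3), (2,3). Each pair (i,j) satisfies i < j and arr[i] > arr[j].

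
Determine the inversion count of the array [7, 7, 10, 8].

Finding inversions in [7, 7, 10, 8]:

(2, 3): arr[2]=10 > arr[3]=8

Total inversions: 1

The array has 1 inversion(s): (2,3). Each pair (i,j) satisfies i < j and arr[i] > arr[j].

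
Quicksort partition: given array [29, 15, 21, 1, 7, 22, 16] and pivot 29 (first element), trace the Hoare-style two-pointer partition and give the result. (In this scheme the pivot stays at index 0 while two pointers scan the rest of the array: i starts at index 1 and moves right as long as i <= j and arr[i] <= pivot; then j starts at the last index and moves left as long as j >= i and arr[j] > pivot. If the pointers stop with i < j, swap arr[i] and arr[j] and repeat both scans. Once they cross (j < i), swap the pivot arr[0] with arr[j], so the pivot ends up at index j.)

Hoare-style two-pointer partition with pivot = 29:

Initial array: [29, 15, 21, 1, 7, 22, 16]

Pointers start at i = 1, j = 6.
i ends at 7, j ends at 6: the pointers have crossed (j < i), so scanning stops.

Swap pivot arr[0] with arr[6] to place pivot at position 6: [16, 15, 21, 1, 7, 22, 29]
Pivot position: 6

After partitioning with pivot 29, the array becomes [16, 15, 21, 1, 7, 22, 29]. The pivot is placed at index 6. All elements to the left of the pivot are <= 29, and all elements to the right are > 29.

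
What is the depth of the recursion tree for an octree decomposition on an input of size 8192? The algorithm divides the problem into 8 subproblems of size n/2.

For divide and conquer with division factor 2:

Problem sizes at each level:
Level 0: 8192
Level 1: 4096
Level 2: 2048
Level 3: 1024
Level 4: 512
Level 5: 256
Level 6: 128
Level 7: 64
Level 8: 32
Level 9: 16
Level 10: 8
Level 11: 4
Level 12: 2
Level 13: 1

The root is level 0 and the size-1 base case is level 13 (the tree spans levels 0 through 13, i.e. 14 levels counting the root), so the depth is the number of divisions: log_2(8192) = 13

The recursion tree depth is log_2(8192) = 13. At each level, the problem size is divided by 2, so it takes 13 divisions to reduce to a base case of size 1. The algorithm makes 8 recursive calls at each level.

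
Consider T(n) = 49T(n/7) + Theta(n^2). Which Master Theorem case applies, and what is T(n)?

Master Theorem for T(n) = 49T(n/7) + O(n^2):

a = 49, b = 7, c = 2
log_b(a) = log_7(49) = 2.0000

Case 2: c = 2 = log_7(49) = 2.0000
T(n) = O(n^2 log n) = O(n^2 log n)

For T(n) = 49T(n/7) + O(n^2): log_7(49) = 2.0000. This is Case 2 of the Master Theorem (c = log_b(a), equal work at all levels), giving O(n^2 log n).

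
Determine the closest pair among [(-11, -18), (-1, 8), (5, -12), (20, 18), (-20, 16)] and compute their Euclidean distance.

Computing all pairwise distances among 5 points:

d((-11, -18), (-1, 8)) = 27.8568
d((-11, -18), (5, -12)) = 17.088 <-- minimum
d((-11, -18), (20, 18)) = 47.5079
d((-11, -18), (-20, 16)) = 35.171
d((-1, 8), (5, -12)) = 20.8806
d((-1, 8), (20, 18)) = 23.2594
d((-1, 8), (-20, 16)) = 20.6155
d((5, -12), (20, 18)) = 33.541
d((5, -12), (-20, 16)) = 37.5366
d((20, 18), (-20, 16)) = 40.05

Closest pair: (-11, -18) and (5, -12) with distance 17.088

The closest pair is (-11, -18) and (5, -12) with Euclidean distance 17.088. For 5 points, brute-force pairwise comparison is shown above. For large n, the divide-and-conquer algorithm (sort by x, recurse on halves, check the dividing strip) achieves O(n log n).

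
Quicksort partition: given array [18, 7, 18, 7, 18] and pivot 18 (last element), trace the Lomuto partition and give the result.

Lomuto partition with pivot = 18:

Initial array: [18, 7, 18, 7, 18]

arr[0]=18 <= 18: swap with position 0, array becomes [18, 7, 18, 7, 18]
arr[1]=7 <= 18: swap with position 1, array becomes [18, 7, 18, 7, 18]
arr[2]=18 <= 18: swap with position 2, array becomes [18, 7, 18, 7, 18]
arr[3]=7 <= 18: swap with position 3, array becomes [18, 7, 18, 7, 18]

Place pivot at position 4: [18, 7, 18, 7, 18]
Pivot position: 4

After partitioning with pivot 18, the array becomes [18, 7, 18, 7, 18]. The pivot is placed at index 4. All elements to the left of the pivot are <= 18, and all elements to the right are > 18.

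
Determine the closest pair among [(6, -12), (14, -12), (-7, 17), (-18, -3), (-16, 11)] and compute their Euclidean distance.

Computing all pairwise distances among 5 points:

d((6, -12), (14, -12)) = 8.0 <-- minimum
d((6, -12), (-7, 17)) = 31.7805
d((6, -12), (-18, -3)) = 25.632
d((6, -12), (-16, 11)) = 31.8277
d((14, -12), (-7, 17)) = 35.805
d((14, -12), (-18, -3)) = 33.2415
d((14, -12), (-16, 11)) = 37.8021
d((-7, 17), (-18, -3)) = 22.8254
d((-7, 17), (-16, 11)) = 10.8167
d((-18, -3), (-16, 11)) = 14.1421

Closest pair: (6, -12) and (14, -12) with distance 8.0

The closest pair is (6, -12) and (14, -12) with Euclidean distance 8.0. For 5 points, brute-force pairwise comparison is shown above. For large n, the divide-and-conquer algorithm (sort by x, recurse on halves, check the dividing strip) achieves O(n log n).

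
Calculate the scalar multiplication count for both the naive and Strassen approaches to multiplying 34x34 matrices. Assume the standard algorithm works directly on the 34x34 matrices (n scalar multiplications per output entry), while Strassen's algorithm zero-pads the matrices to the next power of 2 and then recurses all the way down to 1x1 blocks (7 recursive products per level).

Matrix multiplication for 34x34 matrices:

Strassen's algorithm requires power-of-2 dimensions. Pad 34x34 to 64x64 (next power of 2).

Standard algorithm: 34^3 = 39304 multiplications
Strassen's algorithm: 7^(log2(64)) = 7^6 = 117649 multiplications
Difference: 39304 - 117649 = -78345 (Strassen uses MORE here due to padding overhead — for small or just-over-power-of-2 n, padding can outweigh the per-level savings)

Standard: 39304 multiplications (34^3). Strassen: 117649 multiplications (7^6, after padding to 64x64). Strassen reduces 8 recursive multiplications to 7 at each level.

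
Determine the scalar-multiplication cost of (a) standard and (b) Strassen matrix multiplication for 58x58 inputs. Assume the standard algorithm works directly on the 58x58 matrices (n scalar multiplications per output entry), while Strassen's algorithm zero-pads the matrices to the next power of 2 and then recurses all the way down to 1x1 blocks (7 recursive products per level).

Matrix multiplication for 58x58 matrices:

Strassen's algorithm requires power-of-2 dimensions. Pad 58x58 to 64x64 (next power of 2).

Standard algorithm: 58^3 = 195112 multiplications
Strassen's algorithm: 7^(log2(64)) = 7^6 = 117649 multiplications
Savings: 195112 - 117649 = 77463 multiplications

Standard: 195112 multiplications (58^3). Strassen: 117649 multiplications (7^6, after padding to 64x64). Strassen reduces 8 recursive multiplications to 7 at each level.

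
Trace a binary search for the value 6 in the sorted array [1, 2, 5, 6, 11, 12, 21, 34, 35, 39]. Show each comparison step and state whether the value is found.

Binary search for 6 in [1, 2, 5, 6, 11, 12, 21, 34, 35, 39]:

lo=0, hi=9, mid=4, arr[mid]=11 -> 11 > 6, search left half
lo=0, hi=3, mid=1, arr[mid]=2 -> 2 < 6, search right half
lo=2, hi=3, mid=2, arr[mid]=5 -> 5 < 6, search right half
lo=3, hi=3, mid=3, arr[mid]=6 -> Found target at index 3!

Binary search finds 6 at index 3 after 4 comparisons. The search repeatedly halves the search space by comparing with the middle element.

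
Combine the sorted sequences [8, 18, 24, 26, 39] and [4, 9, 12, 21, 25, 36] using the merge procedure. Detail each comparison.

Merging process:

Compare 8 vs 4: take 4 from right. Merged: [4]
Compare 8 vs 9: take 8 from left. Merged: [4, 8]
Compare 18 vs 9: take 9 from right. Merged: [4, 8, 9]
Compare 18 vs 12: take 12 from right. Merged: [4, 8, 9, 12]
Compare 18 vs 21: take 18 from left. Merged: [4, 8, 9, 12, 18]
Compare 24 vs 21: take 21 from right. Merged: [4, 8, 9, 12, 18, 21]
Compare 24 vs 25: take 24 from left. Merged: [4, 8, 9, 12, 18, 21, 24]
Compare 26 vs 25: take 25 from right. Merged: [4, 8, 9, 12, 18, 21, 24, 25]
Compare 26 vs 36: take 26 from left. Merged: [4, 8, 9, 12, 18, 21, 24, 25, 26]
Compare 39 vs 36: take 36 from right. Merged: [4, 8, 9, 12, 18, 21, 24, 25, 26, 36]
Append remaining from left: [39]. Merged: [4, 8, 9, 12, 18, 21, 24, 25, 26, 36, 39]

Final merged array: [4, 8, 9, 12, 18, 21, 24, 25, 26, 36, 39]
Total comparisons: 10

The merged array is [4, 8, 9, 12, 18, 21, 24, 25, 26, 36, 39], requiring 10 comparisons. The merge step runs in O(n) time where n is the total number of elements.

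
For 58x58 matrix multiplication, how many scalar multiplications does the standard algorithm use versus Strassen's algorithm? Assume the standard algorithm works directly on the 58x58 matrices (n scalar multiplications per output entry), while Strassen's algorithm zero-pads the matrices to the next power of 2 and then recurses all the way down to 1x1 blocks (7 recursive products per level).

Matrix multiplication for 58x58 matrices:

Strassen's algorithm requires power-of-2 dimensions. Pad 58x58 to 64x64 (next power of 2).

Standard algorithm: 58^3 = 195112 multiplications
Strassen's algorithm: 7^(log2(64)) = 7^6 = 117649 multiplications
Savings: 195112 - 117649 = 77463 multiplications

Standard: 195112 multiplications (58^3). Strassen: 117649 multiplications (7^6, after padding to 64x64). Strassen reduces 8 recursive multiplications to 7 at each level.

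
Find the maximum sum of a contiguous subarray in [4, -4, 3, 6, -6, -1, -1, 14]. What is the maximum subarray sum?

Using Kadane's algorithm on [4, -4, 3, 6, -6, -1, -1, 14]:

Scanning through the array:
Position 1 (value -4): max_ending_here = 0, max_so_far = 4
Position 2 (value 3): max_ending_here = 3, max_so_far = 4
Position 3 (value 6): max_ending_here = 9, max_so_far = 9
Position 4 (value -6): max_ending_here = 3, max_so_far = 9
Position 5 (value -1): max_ending_here = 2, max_so_far = 9
Position 6 (value -1): max_ending_here = 1, max_so_far = 9
Position 7 (value 14): max_ending_here = 15, max_so_far = 15

Maximum subarray: [4, -4, 3, 6, -6, -1, -1, 14]
Maximum sum: 15

The maximum subarray is [4, -4, 3, 6, -6, -1, -1, 14] with sum 15. This subarray runs from index 0 to index 7.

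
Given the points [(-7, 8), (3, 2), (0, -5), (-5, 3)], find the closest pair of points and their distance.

Computing all pairwise distances among 4 points:

d((-7, 8), (3, 2)) = 11.6619
d((-7, 8), (0, -5)) = 14.7648
d((-7, 8), (-5, 3)) = 5.3852 <-- minimum
d((3, 2), (0, -5)) = 7.6158
d((3, 2), (-5, 3)) = 8.0623
d((0, -5), (-5, 3)) = 9.434

Closest pair: (-7, 8) and (-5, 3) with distance 5.3852

The closest pair is (-7, 8) and (-5, 3) with Euclidean distance 5.3852. For 4 points, brute-force pairwise comparison is shown above. For large n, the divide-and-conquer algorithm (sort by x, recurse on halves, check the dividing strip) achieves O(n log n).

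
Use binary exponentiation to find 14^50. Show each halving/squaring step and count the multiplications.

Computing 14^50 by squaring (build up from 14^1; each line after the first costs one multiplication):

14^1 = 14
14^2 = (14^1)^2 = 14^2 = 196
14^3 = 14 * 14^2 = 14 * 196 = 2744
14^6 = (14^3)^2 = 2744^2 = 7529536
14^12 = (14^6)^2 = 7529536^2 = 56693912375296
14^24 = (14^12)^2 = 56693912375296^2 = 3214199700417740936751087616
14^25 = 14 * 14^24 = 14 * 3214199700417740936751087616 = 44998795805848373114515226624
14^50 = (14^25)^2 = 44998795805848373114515226624^2 = 2024891623976437135118764865774783290467102632746078437376

Result: 2024891623976437135118764865774783290467102632746078437376
Multiplications needed: 7 (7 lines after 14^1)

14^50 = 2024891623976437135118764865774783290467102632746078437376. Using exponentiation by squaring, this requires 7 multiplications. The key idea: if the exponent is even, square the half-power; if odd, multiply by the base once.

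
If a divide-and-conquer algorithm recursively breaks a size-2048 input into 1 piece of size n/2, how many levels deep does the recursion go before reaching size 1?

For divide and conquer with division factor 2:

Problem sizes at each level:
Level 0: 2048
Level 1: 1024
Level 2: 512
Level 3: 256
Level 4: 128
Level 5: 64
Level 6: 32
Level 7: 16
Level 8: 8
Level 9: 4
Level 10: 2
Level 11: 1

The root is level 0 and the size-1 base case is level 11 (the tree spans levels 0 through 11, i.e. 12 levels counting the root), so the depth is the number of divisions: log_2(2048) = 11

The recursion tree depth is log_2(2048) = 11. At each level, the problem size is divided by 2, so it takes 11 divisions to reduce to a base case of size 1. The algorithm makes 1 recursive call at each level.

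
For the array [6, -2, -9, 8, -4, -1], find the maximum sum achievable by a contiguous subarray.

Using Kadane's algorithm on [6, -2, -9, 8, -4, -1]:

Scanning through the array:
Position 1 (value -2): max_ending_here = 4, max_so_far = 6
Position 2 (value -9): max_ending_here = -5, max_so_far = 6
Position 3 (value 8): max_ending_here = 8, max_so_far = 8
Position 4 (value -4): max_ending_here = 4, max_so_far = 8
Position 5 (value -1): max_ending_here = 3, max_so_far = 8

Maximum subarray: [8]
Maximum sum: 8

The maximum subarray is [8] with sum 8. This subarray runs from index 3 to index 3.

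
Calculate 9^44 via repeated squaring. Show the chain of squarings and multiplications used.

Computing 9^44 by squaring (build up from 9^1; each line after the first costs one multiplication):

9^1 = 9
9^2 = (9^1)^2 = 9^2 = 81
9^4 = (9^2)^2 = 81^2 = 6561
9^5 = 9 * 9^4 = 9 * 6561 = 59049
9^10 = (9^5)^2 = 59049^2 = 3486784401
9^11 = 9 * 9^10 = 9 * 3486784401 = 31381059609
9^22 = (9^11)^2 = 31381059609^2 = 984770902183611232881
9^44 = (9^22)^2 = 984770902183611232881^2 = 969773729787523602876821942164080815560161

Result: 969773729787523602876821942164080815560161
Multiplications needed: 7 (7 lines after 9^1)

9^44 = 969773729787523602876821942164080815560161. Using exponentiation by squaring, this requires 7 multiplications. The key idea: if the exponent is even, square the half-power; if odd, multiply by the base once.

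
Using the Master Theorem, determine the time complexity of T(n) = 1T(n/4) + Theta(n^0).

Master Theorem for T(n) = 1T(n/4) + O(n^0):

a = 1, b = 4, c = 0
log_b(a) = log_4(1) = 0.0000

Case 2: c = 0 = log_4(1) = 0.0000
T(n) = O(n^0 log n) = O(log n)

For T(n) = 1T(n/4) + O(n^0): log_4(1) = 0.0000. This is Case 2 of the Master Theorem (c = log_b(a), equal work at all levels), giving O(log n).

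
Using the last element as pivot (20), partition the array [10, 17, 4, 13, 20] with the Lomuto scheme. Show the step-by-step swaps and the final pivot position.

Lomuto partition with pivot = 20:

Initial array: [10, 17, 4, 13, 20]

arr[0]=10 <= 20: swap with position 0, array becomes [10, 17, 4, 13, 20]
arr[1]=17 <= 20: swap with position 1, array becomes [10, 17, 4, 13, 20]
arr[2]=4 <= 20: swap with position 2, array becomes [10, 17, 4, 13, 20]
arr[3]=13 <= 20: swap with position 3, array becomes [10, 17, 4, 13, 20]

Place pivot at position 4: [10, 17, 4, 13, 20]
Pivot position: 4

After partitioning with pivot 20, the array becomes [10, 17, 4, 13, 20]. The pivot is placed at index 4. All elements to the left of the pivot are <= 20, and all elements to the right are > 20.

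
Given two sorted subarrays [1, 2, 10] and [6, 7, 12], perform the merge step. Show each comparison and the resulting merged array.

Merging process:

Compare 1 vs 6: take 1 from left. Merged: [1]
Compare 2 vs 6: take 2 from left. Merged: [1, 2]
Compare 10 vs 6: take 6 from right. Merged: [1, 2, 6]
Compare 10 vs 7: take 7 from right. Merged: [1, 2, 6, 7]
Compare 10 vs 12: take 10 from left. Merged: [1, 2, 6, 7, 10]
Append remaining from right: [12]. Merged: [1, 2, 6, 7, 10, 12]

Final merged array: [1, 2, 6, 7, 10, 12]
Total comparisons: 5

The merged array is [1, 2, 6, 7, 10, 12], requiring 5 comparisons. The merge step runs in O(n) time where n is the total number of elements.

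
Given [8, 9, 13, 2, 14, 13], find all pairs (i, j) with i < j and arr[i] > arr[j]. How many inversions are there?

Finding inversions in [8, 9, 13, 2, 14, 13]:

(0, 3): arr[0]=8 > arr[3]=2
(1, 3): arr[1]=9 > arr[3]=2
(2, 3): arr[2]=13 > arr[3]=2
(4, 5): arr[4]=14 > arr[5]=13

Total inversions: 4

The array has 4 inversion(s): (0,3), (1,3), (2,3), (4,5). Each pair (i,j) satisfies i < j and arr[i] > arr[j].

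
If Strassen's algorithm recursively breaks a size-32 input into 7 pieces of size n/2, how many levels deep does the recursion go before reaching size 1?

For divide and conquer with division factor 2:

Problem sizes at each level:
Level 0: 32
Level 1: 16
Level 2: 8
Level 3: 4
Level 4: 2
Level 5: 1

The root is level 0 and the size-1 base case is level 5 (the tree spans levels 0 through 5, i.e. 6 levels counting the root), so the depth is the number of divisions: log_2(32) = 5

The recursion tree depth is log_2(32) = 5. At each level, the problem size is divided by 2, so it takes 5 divisions to reduce to a base case of size 1. The algorithm makes 7 recursive calls at each level.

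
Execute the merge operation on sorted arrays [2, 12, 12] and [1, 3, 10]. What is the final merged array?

Merging process:

Compare 2 vs 1: take 1 from right. Merged: [1]
Compare 2 vs 3: take 2 from left. Merged: [1, 2]
Compare 12 vs 3: take 3 from right. Merged: [1, 2, 3]
Compare 12 vs 10: take 10 from right. Merged: [1, 2, 3, 10]
Append remaining from left: [12, 12]. Merged: [1, 2, 3, 10, 12, 12]

Final merged array: [1, 2, 3, 10, 12, 12]
Total comparisons: 4

The merged array is [1, 2, 3, 10, 12, 12], requiring 4 comparisons. The merge step runs in O(n) time where n is the total number of elements.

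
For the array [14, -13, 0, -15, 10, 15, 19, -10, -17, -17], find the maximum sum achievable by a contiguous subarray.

Using Kadane's algorithm on [14, -13, 0, -15, 10, 15, 19, -10, -17, -17]:

Scanning through the array:
Position 1 (value -13): max_ending_here = 1, max_so_far = 14
Position 2 (value 0): max_ending_here = 1, max_so_far = 14
Position 3 (value -15): max_ending_here = -14, max_so_far = 14
Position 4 (value 10): max_ending_here = 10, max_so_far = 14
Position 5 (value 15): max_ending_here = 25, max_so_far = 25
Position 6 (value 19): max_ending_here = 44, max_so_far = 44
Position 7 (value -10): max_ending_here = 34, max_so_far = 44
Position 8 (value -17): max_ending_here = 17, max_so_far = 44
Position 9 (value -17): max_ending_here = 0, max_so_far = 44

Maximum subarray: [10, 15, 19]
Maximum sum: 44

The maximum subarray is [10, 15, 19] with sum 44. This subarray runs from index 4 to index 6.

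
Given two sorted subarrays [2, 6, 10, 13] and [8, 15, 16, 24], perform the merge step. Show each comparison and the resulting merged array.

Merging process:

Compare 2 vs 8: take 2 from left. Merged: [2]
Compare 6 vs 8: take 6 from left. Merged: [2, 6]
Compare 10 vs 8: take 8 from right. Merged: [2, 6, 8]
Compare 10 vs 15: take 10 from left. Merged: [2, 6, 8, 10]
Compare 13 vs 15: take 13 from left. Merged: [2, 6, 8, 10, 13]
Append remaining from right: [15, 16, 24]. Merged: [2, 6, 8, 10, 13, 15, 16, 24]

Final merged array: [2, 6, 8, 10, 13, 15, 16, 24]
Total comparisons: 5

The merged array is [2, 6, 8, 10, 13, 15, 16, 24], requiring 5 comparisons. The merge step runs in O(n) time where n is the total number of elements.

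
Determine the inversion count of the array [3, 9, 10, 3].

Finding inversions in [3, 9, 10, 3]:

(1, 3): arr[1]=9 > arr[3]=3
(2, 3): arr[2]=10 > arr[3]=3

Total inversions: 2

The array has 2 inversion(s): (1,3), (2,3). Each pair (i,j) satisfies i < j and arr[i] > arr[j].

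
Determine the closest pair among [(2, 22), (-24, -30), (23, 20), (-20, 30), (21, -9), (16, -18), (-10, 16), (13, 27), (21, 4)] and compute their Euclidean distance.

Computing all pairwise distances among 9 points:

d((2, 22), (-24, -30)) = 58.1378
d((2, 22), (23, 20)) = 21.095
d((2, 22), (-20, 30)) = 23.4094
d((2, 22), (21, -9)) = 36.3593
d((2, 22), (16, -18)) = 42.3792
d((2, 22), (-10, 16)) = 13.4164
d((2, 22), (13, 27)) = 12.083
d((2, 22), (21, 4)) = 26.1725
d((-24, -30), (23, 20)) = 68.6222
d((-24, -30), (-20, 30)) = 60.1332
d((-24, -30), (21, -9)) = 49.6588
d((-24, -30), (16, -18)) = 41.7612
d((-24, -30), (-10, 16)) = 48.0833
d((-24, -30), (13, 27)) = 67.9559
d((-24, -30), (21, 4)) = 56.4004
d((23, 20), (-20, 30)) = 44.1475
d((23, 20), (21, -9)) = 29.0689
d((23, 20), (16, -18)) = 38.6394
d((23, 20), (-10, 16)) = 33.2415
d((23, 20), (13, 27)) = 12.2066
d((23, 20), (21, 4)) = 16.1245
d((-20, 30), (21, -9)) = 56.5862
d((-20, 30), (16, -18)) = 60.0
d((-20, 30), (-10, 16)) = 17.2047
d((-20, 30), (13, 27)) = 33.1361
d((-20, 30), (21, 4)) = 48.5489
d((21, -9), (16, -18)) = 10.2956 <-- minimum
d((21, -9), (-10, 16)) = 39.8246
d((21, -9), (13, 27)) = 36.8782
d((21, -9), (21, 4)) = 13.0
d((16, -18), (-10, 16)) = 42.8019
d((16, -18), (13, 27)) = 45.0999
d((16, -18), (21, 4)) = 22.561
d((-10, 16), (13, 27)) = 25.4951
d((-10, 16), (21, 4)) = 33.2415
d((13, 27), (21, 4)) = 24.3516

Closest pair: (21, -9) and (16, -18) with distance 10.2956

The closest pair is (21, -9) and (16, -18) with Euclidean distance 10.2956. For 9 points, brute-force pairwise comparison is shown above. For large n, the divide-and-conquer algorithm (sort by x, recurse on halves, check the dividing strip) achieves O(n log n).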